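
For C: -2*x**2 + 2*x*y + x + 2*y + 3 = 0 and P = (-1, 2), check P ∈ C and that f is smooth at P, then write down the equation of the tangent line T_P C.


Tangent line at P: 9*x + 9 = 0.

Step 1: f(-1, 2) = 0, so P lies on C.
Step 2: partial derivatives
  f_x(x, y) = -4*x + 2*y + 1, f_y(x, y) = 2*x + 2.
  f_x(P) = 9, f_y(P) = 0 (gradient nonzero, so P is smooth).
Step 3: tangent line at P: 9·(x − -1) + 0·(y − 2) = 0.
Expanding: 9*x + 9 = 0.


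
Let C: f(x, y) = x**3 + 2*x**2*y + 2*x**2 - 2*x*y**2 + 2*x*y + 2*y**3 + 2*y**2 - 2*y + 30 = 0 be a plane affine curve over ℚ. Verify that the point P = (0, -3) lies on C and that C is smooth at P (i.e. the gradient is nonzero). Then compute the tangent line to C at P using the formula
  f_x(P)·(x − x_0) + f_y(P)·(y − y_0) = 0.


Tangent line at P: -24*x + 40*y + 120 = 0.

Step 1: f(0, -3) = 0, so P lies on C.
Step 2: partial derivatives
  f_x(x, y) = 3*x**2 + 4*x*y + 4*x - 2*y**2 + 2*y, f_y(x, y) = 2*x**2 - 4*x*y + 2*x + 6*y**2 + 4*y - 2.
  f_x(P) = -24, f_y(P) = 40 (gradient nonzero, so P is smooth).
Step 3: tangent line at P: -24·(x − 0) + 40·(y − -3) = 0.
Expanding: -24*x + 40*y + 120 = 0.


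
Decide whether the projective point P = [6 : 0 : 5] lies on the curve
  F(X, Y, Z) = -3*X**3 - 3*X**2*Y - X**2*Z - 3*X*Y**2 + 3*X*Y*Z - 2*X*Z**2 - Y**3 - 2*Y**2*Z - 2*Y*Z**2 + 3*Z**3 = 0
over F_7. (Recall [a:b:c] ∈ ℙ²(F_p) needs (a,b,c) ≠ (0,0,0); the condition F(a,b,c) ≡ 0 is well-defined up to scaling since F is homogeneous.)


F(6,0,5) ≡ 3 (mod 7); P is NOT on the curve.

Evaluate F(6, 0, 5) term-by-term (mod 7).
  -3*X**3 ↦ -3·216·1·1 = -648
  -3*X**2*Y ↦ -3·36·0·1 = 0
  -X**2*Z ↦ -1·36·1·5 = -180
  -3*X*Y**2 ↦ -3·6·0·1 = 0
  3*X*Y*Z ↦ 3·6·0·5 = 0
  -2*X*Z**2 ↦ -2·6·1·25 = -300
  -Y**3 ↦ -1·1·0·1 = 0
  -2*Y**2*Z ↦ -2·1·0·5 = 0
  -2*Y*Z**2 ↦ -2·1·0·25 = 0
  3*Z**3 ↦ 3·1·1·125 = 375
Sum: F(6, 0, 5) = (-648) + (0) + (-180) + (0) + (0) + (-300) + (0) + (0) + (0) + (375) = -753.
Reducing mod 7: -753 ≡ 3 (mod 7).
Since F(a, b, c) ≡ 3 ≠ 0 (mod 7), P does NOT lie on the curve.


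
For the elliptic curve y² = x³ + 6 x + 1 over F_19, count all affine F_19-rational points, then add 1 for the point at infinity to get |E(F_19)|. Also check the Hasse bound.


Affine points = {(0, 1), (0, 18), (5, 2), (5, 17), (6, 5), (6, 14), (7, 5), (7, 14), (9, 9), (9, 10), (10, 4), (10, 15), (11, 7), (11, 12), (14, 6), (14, 13), (17, 0)}; affine count = 17; |E(F_19)| = 18.

Discriminant check: Δ ∝ 4a³ + 27b² = 4·6³ + 27·1² = 4·216 + 27·1 ≡ 17 (mod 19). Nonzero ⇒ E is nonsingular.
For each x ∈ F_19, compute rhs = x³ + 6·x + 1 mod 19, then count y ∈ F_19 with y² ≡ rhs.
  x = 0: rhs = 1, matching y values: 1, 18 (2 points).
  x = 1: rhs = 8, matching y values: none (0 points).
  x = 2: rhs = 2, matching y values: none (0 points).
  x = 3: rhs = 8, matching y values: none (0 points).
  x = 4: rhs = 13, matching y values: none (0 points).
  x = 5: rhs = 4, matching y values: 2, 17 (2 points).
  x = 6: rhs = 6, matching y values: 5, 14 (2 points).
  x = 7: rhs = 6, matching y values: 5, 14 (2 points).
  x = 8: rhs = 10, matching y values: none (0 points).
  x = 9: rhs = 5, matching y values: 9, 10 (2 points).
  x = 10: rhs = 16, matching y values: 4, 15 (2 points).
  x = 11: rhs = 11, matching y values: 7, 12 (2 points).
  x = 12: rhs = 15, matching y values: none (0 points).
  x = 13: rhs = 15, matching y values: none (0 points).
  x = 14: rhs = 17, matching y values: 6, 13 (2 points).
  x = 15: rhs = 8, matching y values: none (0 points).
  x = 16: rhs = 13, matching y values: none (0 points).
  x = 17: rhs = 0, matching y values: 0 (1 points).
  x = 18: rhs = 13, matching y values: none (0 points).
Total affine count: 17.
Full point count |E(F_19)| = 17 + 1 = 18.
Hasse bound: |18 − (19+1)| = |-2| = 2 ≤ 2√19 ≈ 8.7178 ✓.


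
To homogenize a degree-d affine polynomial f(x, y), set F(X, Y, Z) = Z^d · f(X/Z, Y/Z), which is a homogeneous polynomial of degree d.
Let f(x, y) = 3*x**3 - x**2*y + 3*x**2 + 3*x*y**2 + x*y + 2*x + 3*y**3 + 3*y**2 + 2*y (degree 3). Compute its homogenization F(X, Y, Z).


F(X, Y, Z) = 3*X**3 - X**2*Y + 3*X**2*Z + 3*X*Y**2 + X*Y*Z + 2*X*Z**2 + 3*Y**3 + 3*Y**2*Z + 2*Y*Z**2

deg(f) = 3.
Substitute x = X/Z, y = Y/Z into f, then multiply by Z^3.
  monomial 3·x^3·y^0 ↦ 3·X^3·Y^0·Z^0.
  monomial -1·x^2·y^1 ↦ -1·X^2·Y^1·Z^0.
  monomial 3·x^2·y^0 ↦ 3·X^2·Y^0·Z^1.
  monomial 3·x^1·y^2 ↦ 3·X^1·Y^2·Z^0.
  monomial 1·x^1·y^1 ↦ 1·X^1·Y^1·Z^1.
  monomial 2·x^1·y^0 ↦ 2·X^1·Y^0·Z^2.
  monomial 3·x^0·y^3 ↦ 3·X^0·Y^3·Z^0.
  monomial 3·x^0·y^2 ↦ 3·X^0·Y^2·Z^1.
  monomial 2·x^0·y^1 ↦ 2·X^0·Y^1·Z^2.
Collecting: F(X, Y, Z) = 3*X**3 - X**2*Y + 3*X**2*Z + 3*X*Y**2 + X*Y*Z + 2*X*Z**2 + 3*Y**3 + 3*Y**2*Z + 2*Y*Z**2.


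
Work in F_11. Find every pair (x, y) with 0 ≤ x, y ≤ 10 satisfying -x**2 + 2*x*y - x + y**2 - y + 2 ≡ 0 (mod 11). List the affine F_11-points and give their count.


Affine F_11-points: {(0, 5), (0, 7), (1, 0), (1, 10), (2, 1), (2, 7), (4, 2), (7, 10), (9, 0), (9, 5), (10, 1), (10, 2)}; count = 12.

For each of the 121 pairs (x, y) ∈ F_11², evaluate f(x, y) mod 11. Record the zeros.
  x = 0: [0↦2, 1↦2, 2↦4, 3↦8, 4↦3, 5↦0, 6↦10, 7↦0, 8↦3, 9↦8, 10↦4]  zeros at y ∈ {5, 7}
  x = 1: [0↦0, 1↦2, 2↦6, 3↦1, 4↦9, 5↦8, 6↦9, 7↦1, 8↦6, 9↦2, 10↦0]  zeros at y ∈ {0, 10}
  x = 2: [0↦7, 1↦0, 2↦6, 3↦3, 4↦2, 5↦3, 6↦6, 7↦0, 8↦7, 9↦5, 10↦5]  zeros at y ∈ {1, 7}
  x = 3: [0↦1, 1↦7, 2↦4, 3↦3, 4↦4, 5↦7, 6↦1, 7↦8, 8↦6, 9↦6, 10↦8]  zeros at y ∈ ∅
  x = 4: [0↦4, 1↦1, 2↦0, 3↦1, 4↦4, 5↦9, 6↦5, 7↦3, 8↦3, 9↦5, 10↦9]  zeros at y ∈ {2}
  x = 5: [0↦5, 1↦4, 2↦5, 3↦8, 4↦2, 5↦9, 6↦7, 7↦7, 8↦9, 9↦2, 10↦8]  zeros at y ∈ ∅
  x = 6: [0↦4, 1↦5, 2↦8, 3↦2, 4↦9, 5↦7, 6↦7, 7↦9, 8↦2, 9↦8, 10↦5]  zeros at y ∈ ∅
  x = 7: [0↦1, 1↦4, 2↦9, 3↦5, 4↦3, 5↦3, 6↦5, 7↦9, 8↦4, 9↦1, 10↦0]  zeros at y ∈ {10}
  x = 8: [0↦7, 1↦1, 2↦8, 3↦6, 4↦6, 5↦8, 6↦1, 7↦7, 8↦4, 9↦3, 10↦4]  zeros at y ∈ ∅
  x = 9: [0↦0, 1↦7, 2↦5, 3↦5, 4↦7, 5↦0, 6↦6, 7↦3, 8↦2, 9↦3, 10↦6]  zeros at y ∈ {0, 5}
  x = 10: [0↦2, 1↦0, 2↦0, 3↦2, 4↦6, 5↦1, 6↦9, 7↦8, 8↦9, 9↦1, 10↦6]  zeros at y ∈ {1, 2}
Collecting zeros: affine points = {(0, 5), (0, 7), (1, 0), (1, 10), (2, 1), (2, 7), (4, 2), (7, 10), (9, 0), (9, 5), (10, 1), (10, 2)}.
Total count |C(F_11)_aff| = 12.


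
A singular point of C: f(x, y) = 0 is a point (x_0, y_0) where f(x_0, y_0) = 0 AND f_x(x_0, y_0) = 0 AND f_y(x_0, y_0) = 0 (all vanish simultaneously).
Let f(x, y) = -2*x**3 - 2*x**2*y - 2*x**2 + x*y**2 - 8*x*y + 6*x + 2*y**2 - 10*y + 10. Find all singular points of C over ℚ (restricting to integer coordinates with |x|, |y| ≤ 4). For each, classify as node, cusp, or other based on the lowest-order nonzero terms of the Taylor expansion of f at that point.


Singular points: {(-1, 2)}; classification: cusp.

Compute partial derivatives:
  f_x = -6*x**2 - 4*x*y - 4*x + y**2 - 8*y + 6.
  f_y = -2*x**2 + 2*x*y - 8*x + 4*y - 10.
Scan x_0 ∈ {−4, ..., 4}. For each x_0, f_y(x_0, y) is a polynomial in y; find its integer roots y ∈ {−4, ..., 4}, then test f_x and f at those candidates.
  x = -4: f_y(-4, y) = -4*y - 10; no integer root y with |y| ≤ 4.
  x = -3: f_y(-3, y) = -2*y - 4; vanishes at y ∈ {-2}. (-3, -2): f_x = -40 ≠ 0.
  x = -2: f_y(-2, y) = -2; no integer root y with |y| ≤ 4.
  x = -1: f_y(-1, y) = 2*y - 4; vanishes at y ∈ {2}. (-1, 2): f_x = 0, f = 0 — SINGULAR.
  x = 0: f_y(0, y) = 4*y - 10; no integer root y with |y| ≤ 4.
  x = 1: f_y(1, y) = 6*y - 20; no integer root y with |y| ≤ 4.
  x = 2: f_y(2, y) = 8*y - 34; no integer root y with |y| ≤ 4.
  x = 3: f_y(3, y) = 10*y - 52; no integer root y with |y| ≤ 4.
  x = 4: f_y(4, y) = 12*y - 74; no integer root y with |y| ≤ 4.
Only singular point on the grid: (-1, 2).
Classify: substitute x = -1 + u, y = 2 + v and expand: f = -2*u**3 - 2*u**2*v + u*v**2 + v**2.
No constant or linear terms (consistent with a singular point). Quadratic part: v**2. Cubic part: -2*u**3 - 2*u**2*v + u*v**2.
The quadratic part v**2 is a perfect square, so there is a single (double) tangent line v = 0, i.e. y = 2. Restricting the cubic part to that line (v = 0) leaves -2*u**3 ≠ 0, so f is not divisible by v and the branch is v² ≈ 2*u**3 to lowest order — this is a cusp.
Classification: cusp.


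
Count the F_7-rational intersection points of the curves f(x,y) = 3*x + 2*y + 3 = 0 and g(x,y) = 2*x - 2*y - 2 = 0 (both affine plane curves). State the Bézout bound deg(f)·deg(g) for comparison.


Common zeros: {(4, 3)}; count = 1; Bézout bound = 1.

deg(f) = 1, deg(g) = 1, so Bézout bound = 1.
Scan x ∈ F_7. For each x, list the y ∈ F_7 with f(x, y) ≡ 0 and those with g(x, y) ≡ 0 (mod 7); the common zeros in that column are the intersection.
  x = 0: f ≡ 0 at y ∈ {2}; g ≡ 0 at y ∈ {6}; common: ∅.
  x = 1: f ≡ 0 at y ∈ {4}; g ≡ 0 at y ∈ {0}; common: ∅.
  x = 2: f ≡ 0 at y ∈ {6}; g ≡ 0 at y ∈ {1}; common: ∅.
  x = 3: f ≡ 0 at y ∈ {1}; g ≡ 0 at y ∈ {2}; common: ∅.
  x = 4: f ≡ 0 at y ∈ {3}; g ≡ 0 at y ∈ {3}; common: {3}.
  x = 5: f ≡ 0 at y ∈ {5}; g ≡ 0 at y ∈ {4}; common: ∅.
  x = 6: f ≡ 0 at y ∈ {0}; g ≡ 0 at y ∈ {5}; common: ∅.
Collecting: common zeros = {(4, 3)}, so the count is 1.
Comparison with the Bézout bound: 1 ≤ 1 = deg(f)·deg(g), as expected for curves with no common component (the bound is attained).


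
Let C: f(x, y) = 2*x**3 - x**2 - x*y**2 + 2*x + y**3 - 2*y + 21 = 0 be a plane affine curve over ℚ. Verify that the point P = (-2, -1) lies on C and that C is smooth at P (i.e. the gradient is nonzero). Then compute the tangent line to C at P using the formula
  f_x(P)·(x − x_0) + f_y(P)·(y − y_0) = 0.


Tangent line at P: 29*x - 3*y + 55 = 0.

Step 1: f(-2, -1) = 0, so P lies on C.
Step 2: partial derivatives
  f_x(x, y) = 6*x**2 - 2*x - y**2 + 2, f_y(x, y) = -2*x*y + 3*y**2 - 2.
  f_x(P) = 29, f_y(P) = -3 (gradient nonzero, so P is smooth).
Step 3: tangent line at P: 29·(x − -2) + -3·(y − -1) = 0.
Expanding: 29*x - 3*y + 55 = 0.


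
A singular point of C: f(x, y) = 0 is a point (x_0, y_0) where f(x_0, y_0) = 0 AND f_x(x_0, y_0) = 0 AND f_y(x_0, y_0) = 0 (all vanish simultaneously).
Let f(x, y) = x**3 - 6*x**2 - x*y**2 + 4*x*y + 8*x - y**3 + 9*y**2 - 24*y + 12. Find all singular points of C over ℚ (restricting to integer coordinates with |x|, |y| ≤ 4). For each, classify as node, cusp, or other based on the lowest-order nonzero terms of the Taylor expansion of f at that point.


Singular points: {(2, 2)}; classification: cusp.

Compute partial derivatives:
  f_x = 3*x**2 - 12*x - y**2 + 4*y + 8.
  f_y = -2*x*y + 4*x - 3*y**2 + 18*y - 24.
Scan x_0 ∈ {−4, ..., 4}. For each x_0, f_y(x_0, y) is a polynomial in y; find its integer roots y ∈ {−4, ..., 4}, then test f_x and f at those candidates.
  x = -4: f_y(-4, y) = -3*y**2 + 26*y - 40; vanishes at y ∈ {2}. (-4, 2): f_x = 108 ≠ 0.
  x = -3: f_y(-3, y) = -3*y**2 + 24*y - 36; vanishes at y ∈ {2}. (-3, 2): f_x = 75 ≠ 0.
  x = -2: f_y(-2, y) = -3*y**2 + 22*y - 32; vanishes at y ∈ {2}. (-2, 2): f_x = 48 ≠ 0.
  x = -1: f_y(-1, y) = -3*y**2 + 20*y - 28; vanishes at y ∈ {2}. (-1, 2): f_x = 27 ≠ 0.
  x = 0: f_y(0, y) = -3*y**2 + 18*y - 24; vanishes at y ∈ {2, 4}. (0, 2): f_x = 12 ≠ 0; (0, 4): f_x = 8 ≠ 0.
  x = 1: f_y(1, y) = -3*y**2 + 16*y - 20; vanishes at y ∈ {2}. (1, 2): f_x = 3 ≠ 0.
  x = 2: f_y(2, y) = -3*y**2 + 14*y - 16; vanishes at y ∈ {2}. (2, 2): f_x = 0, f = 0 — SINGULAR.
  x = 3: f_y(3, y) = -3*y**2 + 12*y - 12; vanishes at y ∈ {2}. (3, 2): f_x = 3 ≠ 0.
  x = 4: f_y(4, y) = -3*y**2 + 10*y - 8; vanishes at y ∈ {2}. (4, 2): f_x = 12 ≠ 0.
Only singular point on the grid: (2, 2).
Classify: substitute x = 2 + u, y = 2 + v and expand: f = u**3 - u*v**2 - v**3 + v**2.
No constant or linear terms (consistent with a singular point). Quadratic part: v**2. Cubic part: u**3 - u*v**2 - v**3.
The quadratic part v**2 is a perfect square, so there is a single (double) tangent line v = 0, i.e. y = 2. Restricting the cubic part to that line (v = 0) leaves u**3 ≠ 0, so f is not divisible by v and the branch is v² ≈ -u**3 to lowest order — this is a cusp.
Classification: cusp.


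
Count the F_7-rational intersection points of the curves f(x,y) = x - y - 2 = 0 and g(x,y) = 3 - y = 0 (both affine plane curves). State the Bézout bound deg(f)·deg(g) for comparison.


Common zeros: {(5, 3)}; count = 1; Bézout bound = 1.

deg(f) = 1, deg(g) = 1, so Bézout bound = 1.
Scan x ∈ F_7. For each x, list the y ∈ F_7 with f(x, y) ≡ 0 and those with g(x, y) ≡ 0 (mod 7); the common zeros in that column are the intersection.
  x = 0: f ≡ 0 at y ∈ {5}; g ≡ 0 at y ∈ {3}; common: ∅.
  x = 1: f ≡ 0 at y ∈ {6}; g ≡ 0 at y ∈ {3}; common: ∅.
  x = 2: f ≡ 0 at y ∈ {0}; g ≡ 0 at y ∈ {3}; common: ∅.
  x = 3: f ≡ 0 at y ∈ {1}; g ≡ 0 at y ∈ {3}; common: ∅.
  x = 4: f ≡ 0 at y ∈ {2}; g ≡ 0 at y ∈ {3}; common: ∅.
  x = 5: f ≡ 0 at y ∈ {3}; g ≡ 0 at y ∈ {3}; common: {3}.
  x = 6: f ≡ 0 at y ∈ {4}; g ≡ 0 at y ∈ {3}; common: ∅.
Collecting: common zeros = {(5, 3)}, so the count is 1.
Comparison with the Bézout bound: 1 ≤ 1 = deg(f)·deg(g), as expected for curves with no common component (the bound is attained).


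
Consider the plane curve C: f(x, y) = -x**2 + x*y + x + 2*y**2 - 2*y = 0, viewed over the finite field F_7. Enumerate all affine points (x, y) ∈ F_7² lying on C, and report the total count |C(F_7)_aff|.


Affine F_7-points: {(0, 0), (0, 1), (1, 0), (1, 4), (2, 1), (2, 6), (3, 5), (4, 2), (4, 4), (5, 3), (5, 6), (6, 2), (6, 3)}; count = 13.

For each of the 49 pairs (x, y) ∈ F_7², evaluate f(x, y) mod 7. Record the zeros.
  x = 0: [0↦0, 1↦0, 2↦4, 3↦5, 4↦3, 5↦5, 6↦4]  zeros at y ∈ {0, 1}
  x = 1: [0↦0, 1↦1, 2↦6, 3↦1, 4↦0, 5↦3, 6↦3]  zeros at y ∈ {0, 4}
  x = 2: [0↦5, 1↦0, 2↦6, 3↦2, 4↦2, 5↦6, 6↦0]  zeros at y ∈ {1, 6}
  x = 3: [0↦1, 1↦4, 2↦4, 3↦1, 4↦2, 5↦0, 6↦2]  zeros at y ∈ {5}
  x = 4: [0↦2, 1↦6, 2↦0, 3↦5, 4↦0, 5↦6, 6↦2]  zeros at y ∈ {2, 4}
  x = 5: [0↦1, 1↦6, 2↦1, 3↦0, 4↦3, 5↦3, 6↦0]  zeros at y ∈ {3, 6}
  x = 6: [0↦5, 1↦4, 2↦0, 3↦0, 4↦4, 5↦5, 6↦3]  zeros at y ∈ {2, 3}
Collecting zeros: affine points = {(0, 0), (0, 1), (1, 0), (1, 4), (2, 1), (2, 6), (3, 5), (4, 2), (4, 4), (5, 3), (5, 6), (6, 2), (6, 3)}.
Total count |C(F_7)_aff| = 13.


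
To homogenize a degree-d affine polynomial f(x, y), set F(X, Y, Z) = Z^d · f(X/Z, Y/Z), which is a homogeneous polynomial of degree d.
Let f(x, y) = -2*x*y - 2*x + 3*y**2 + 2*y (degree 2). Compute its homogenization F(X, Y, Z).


F(X, Y, Z) = -2*X*Y - 2*X*Z + 3*Y**2 + 2*Y*Z

deg(f) = 2.
Substitute x = X/Z, y = Y/Z into f, then multiply by Z^2.
  monomial -2·x^1·y^1 ↦ -2·X^1·Y^1·Z^0.
  monomial -2·x^1·y^0 ↦ -2·X^1·Y^0·Z^1.
  monomial 3·x^0·y^2 ↦ 3·X^0·Y^2·Z^0.
  monomial 2·x^0·y^1 ↦ 2·X^0·Y^1·Z^1.
Collecting: F(X, Y, Z) = -2*X*Y - 2*X*Z + 3*Y**2 + 2*Y*Z.


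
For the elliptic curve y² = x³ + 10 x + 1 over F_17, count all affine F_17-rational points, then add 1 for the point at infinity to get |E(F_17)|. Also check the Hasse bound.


Affine points = {(0, 1), (0, 16), (8, 7), (8, 10), (9, 2), (9, 15), (10, 8), (10, 9), (12, 8), (12, 9), (13, 4), (13, 13)}; affine count = 12; |E(F_17)| = 13.

Discriminant check: Δ ∝ 4a³ + 27b² = 4·10³ + 27·1² = 4·1000 + 27·1 ≡ 15 (mod 17). Nonzero ⇒ E is nonsingular.
For each x ∈ F_17, compute rhs = x³ + 10·x + 1 mod 17, then count y ∈ F_17 with y² ≡ rhs.
  x = 0: rhs = 1, matching y values: 1, 16 (2 points).
  x = 1: rhs = 12, matching y values: none (0 points).
  x = 2: rhs = 12, matching y values: none (0 points).
  x = 3: rhs = 7, matching y values: none (0 points).
  x = 4: rhs = 3, matching y values: none (0 points).
  x = 5: rhs = 6, matching y values: none (0 points).
  x = 6: rhs = 5, matching y values: none (0 points).
  x = 7: rhs = 6, matching y values: none (0 points).
  x = 8: rhs = 15, matching y values: 7, 10 (2 points).
  x = 9: rhs = 4, matching y values: 2, 15 (2 points).
  x = 10: rhs = 13, matching y values: 8, 9 (2 points).
  x = 11: rhs = 14, matching y values: none (0 points).
  x = 12: rhs = 13, matching y values: 8, 9 (2 points).
  x = 13: rhs = 16, matching y values: 4, 13 (2 points).
  x = 14: rhs = 12, matching y values: none (0 points).
  x = 15: rhs = 7, matching y values: none (0 points).
  x = 16: rhs = 7, matching y values: none (0 points).
Total affine count: 12.
Full point count |E(F_17)| = 12 + 1 = 13.
Hasse bound: |13 − (17+1)| = |-5| = 5 ≤ 2√17 ≈ 8.2462 ✓.


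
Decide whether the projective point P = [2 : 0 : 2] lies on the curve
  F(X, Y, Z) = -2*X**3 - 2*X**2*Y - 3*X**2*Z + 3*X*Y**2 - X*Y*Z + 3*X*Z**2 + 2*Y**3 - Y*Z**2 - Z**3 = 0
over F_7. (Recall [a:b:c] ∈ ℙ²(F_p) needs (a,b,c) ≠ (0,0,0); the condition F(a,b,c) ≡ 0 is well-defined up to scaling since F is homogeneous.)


F(2,0,2) ≡ 4 (mod 7); P is NOT on the curve.

Evaluate F(2, 0, 2) term-by-term (mod 7).
  -2*X**3 ↦ -2·8·1·1 = -16
  -2*X**2*Y ↦ -2·4·0·1 = 0
  -3*X**2*Z ↦ -3·4·1·2 = -24
  3*X*Y**2 ↦ 3·2·0·1 = 0
  -X*Y*Z ↦ -1·2·0·2 = 0
  3*X*Z**2 ↦ 3·2·1·4 = 24
  2*Y**3 ↦ 2·1·0·1 = 0
  -Y*Z**2 ↦ -1·1·0·4 = 0
  -Z**3 ↦ -1·1·1·8 = -8
Sum: F(2, 0, 2) = (-16) + (0) + (-24) + (0) + (0) + (24) + (0) + (0) + (-8) = -24.
Reducing mod 7: -24 ≡ 4 (mod 7).
Since F(a, b, c) ≡ 4 ≠ 0 (mod 7), P does NOT lie on the curve.


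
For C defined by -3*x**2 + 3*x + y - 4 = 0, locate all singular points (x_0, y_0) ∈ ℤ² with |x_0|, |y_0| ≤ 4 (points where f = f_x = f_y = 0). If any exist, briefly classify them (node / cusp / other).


No singular points in the scanned grid; C is smooth there.

Compute partial derivatives:
  f_x = 3 - 6*x.
  f_y = 1.
f_y = 1 is a nonzero constant, so f_y never vanishes: no point (x, y) can satisfy f = f_x = f_y = 0. In particular no (x, y) ∈ {−4, ..., 4}² is singular; the curve is smooth.


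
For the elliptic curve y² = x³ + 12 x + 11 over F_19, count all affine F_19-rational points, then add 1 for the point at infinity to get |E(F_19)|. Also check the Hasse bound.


Affine points = {(0, 7), (0, 12), (1, 9), (1, 10), (2, 9), (2, 10), (3, 6), (3, 13), (4, 3), (4, 16), (5, 5), (5, 14), (7, 1), (7, 18), (8, 7), (8, 12), (11, 7), (11, 12), (14, 4), (14, 15), (16, 9), (16, 10), (17, 6), (17, 13), (18, 6), (18, 13)}; affine count = 26; |E(F_19)| = 27.

Discriminant check: Δ ∝ 4a³ + 27b² = 4·12³ + 27·11² = 4·1728 + 27·121 ≡ 14 (mod 19). Nonzero ⇒ E is nonsingular.
For each x ∈ F_19, compute rhs = x³ + 12·x + 11 mod 19, then count y ∈ F_19 with y² ≡ rhs.
  x = 0: rhs = 11, matching y values: 7, 12 (2 points).
  x = 1: rhs = 5, matching y values: 9, 10 (2 points).
  x = 2: rhs = 5, matching y values: 9, 10 (2 points).
  x = 3: rhs = 17, matching y values: 6, 13 (2 points).
  x = 4: rhs = 9, matching y values: 3, 16 (2 points).
  x = 5: rhs = 6, matching y values: 5, 14 (2 points).
  x = 6: rhs = 14, matching y values: none (0 points).
  x = 7: rhs = 1, matching y values: 1, 18 (2 points).
  x = 8: rhs = 11, matching y values: 7, 12 (2 points).
  x = 9: rhs = 12, matching y values: none (0 points).
  x = 10: rhs = 10, matching y values: none (0 points).
  x = 11: rhs = 11, matching y values: 7, 12 (2 points).
  x = 12: rhs = 2, matching y values: none (0 points).
  x = 13: rhs = 8, matching y values: none (0 points).
  x = 14: rhs = 16, matching y values: 4, 15 (2 points).
  x = 15: rhs = 13, matching y values: none (0 points).
  x = 16: rhs = 5, matching y values: 9, 10 (2 points).
  x = 17: rhs = 17, matching y values: 6, 13 (2 points).
  x = 18: rhs = 17, matching y values: 6, 13 (2 points).
Total affine count: 26.
Full point count |E(F_19)| = 26 + 1 = 27.
Hasse bound: |27 − (19+1)| = |7| = 7 ≤ 2√19 ≈ 8.7178 ✓.


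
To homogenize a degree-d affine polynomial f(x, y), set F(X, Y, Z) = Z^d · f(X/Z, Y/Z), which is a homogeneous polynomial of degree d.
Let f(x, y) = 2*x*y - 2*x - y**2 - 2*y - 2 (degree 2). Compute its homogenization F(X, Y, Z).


F(X, Y, Z) = 2*X*Y - 2*X*Z - Y**2 - 2*Y*Z - 2*Z**2

deg(f) = 2.
Substitute x = X/Z, y = Y/Z into f, then multiply by Z^2.
  monomial 2·x^1·y^1 ↦ 2·X^1·Y^1·Z^0.
  monomial -2·x^1·y^0 ↦ -2·X^1·Y^0·Z^1.
  monomial -1·x^0·y^2 ↦ -1·X^0·Y^2·Z^0.
  monomial -2·x^0·y^1 ↦ -2·X^0·Y^1·Z^1.
  monomial -2·x^0·y^0 ↦ -2·X^0·Y^0·Z^2.
Collecting: F(X, Y, Z) = 2*X*Y - 2*X*Z - Y**2 - 2*Y*Z - 2*Z**2.


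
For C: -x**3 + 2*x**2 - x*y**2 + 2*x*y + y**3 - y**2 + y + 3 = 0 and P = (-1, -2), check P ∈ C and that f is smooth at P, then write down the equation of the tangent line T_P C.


Tangent line at P: -15*x + 11*y + 7 = 0.

Step 1: f(-1, -2) = 0, so P lies on C.
Step 2: partial derivatives
  f_x(x, y) = -3*x**2 + 4*x - y**2 + 2*y, f_y(x, y) = -2*x*y + 2*x + 3*y**2 - 2*y + 1.
  f_x(P) = -15, f_y(P) = 11 (gradient nonzero, so P is smooth).
Step 3: tangent line at P: -15·(x − -1) + 11·(y − -2) = 0.
Expanding: -15*x + 11*y + 7 = 0.


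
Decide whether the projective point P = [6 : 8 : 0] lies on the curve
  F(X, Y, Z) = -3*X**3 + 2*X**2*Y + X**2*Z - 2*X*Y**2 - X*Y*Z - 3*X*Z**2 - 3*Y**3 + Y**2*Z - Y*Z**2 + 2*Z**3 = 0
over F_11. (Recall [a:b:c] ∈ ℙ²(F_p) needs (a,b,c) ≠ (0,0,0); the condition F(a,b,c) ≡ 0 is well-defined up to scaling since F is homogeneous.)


F(6,8,0) ≡ 0 (mod 11); P is on the curve.

Evaluate F(6, 8, 0) term-by-term (mod 11).
  -3*X**3 ↦ -3·216·1·1 = -648
  2*X**2*Y ↦ 2·36·8·1 = 576
  X**2*Z ↦ 1·36·1·0 = 0
  -2*X*Y**2 ↦ -2·6·64·1 = -768
  -X*Y*Z ↦ -1·6·8·0 = 0
  -3*X*Z**2 ↦ -3·6·1·0 = 0
  -3*Y**3 ↦ -3·1·512·1 = -1536
  Y**2*Z ↦ 1·1·64·0 = 0
  -Y*Z**2 ↦ -1·1·8·0 = 0
  2*Z**3 ↦ 2·1·1·0 = 0
Sum: F(6, 8, 0) = (-648) + (576) + (0) + (-768) + (0) + (0) + (-1536) + (0) + (0) + (0) = -2376.
Reducing mod 11: -2376 ≡ 0 (mod 11).
Since F(a, b, c) ≡ 0 (mod 11), P lies on the curve.


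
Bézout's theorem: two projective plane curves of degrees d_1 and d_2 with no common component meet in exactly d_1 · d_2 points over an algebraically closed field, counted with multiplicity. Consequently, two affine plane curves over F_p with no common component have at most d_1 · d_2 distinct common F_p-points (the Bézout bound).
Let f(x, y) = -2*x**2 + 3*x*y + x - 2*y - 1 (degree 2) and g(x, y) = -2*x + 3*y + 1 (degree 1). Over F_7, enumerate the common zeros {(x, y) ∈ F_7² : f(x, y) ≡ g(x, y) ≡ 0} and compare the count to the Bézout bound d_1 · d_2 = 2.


Common zeros: {(5, 3)}; count = 1; Bézout bound = 2.

deg(f) = 2, deg(g) = 1, so Bézout bound = 2.
Scan x ∈ F_7. For each x, list the y ∈ F_7 with f(x, y) ≡ 0 and those with g(x, y) ≡ 0 (mod 7); the common zeros in that column are the intersection.
  x = 0: f ≡ 0 at y ∈ {3}; g ≡ 0 at y ∈ {2}; common: ∅.
  x = 1: f ≡ 0 at y ∈ {2}; g ≡ 0 at y ∈ {5}; common: ∅.
  x = 2: f ≡ 0 at y ∈ {0}; g ≡ 0 at y ∈ {1}; common: ∅.
  x = 3: f ≡ 0 at y ∈ ∅; g ≡ 0 at y ∈ {4}; common: ∅.
  x = 4: f ≡ 0 at y ∈ {5}; g ≡ 0 at y ∈ {0}; common: ∅.
  x = 5: f ≡ 0 at y ∈ {3}; g ≡ 0 at y ∈ {3}; common: {3}.
  x = 6: f ≡ 0 at y ∈ {2}; g ≡ 0 at y ∈ {6}; common: ∅.
Collecting: common zeros = {(5, 3)}, so the count is 1.
Comparison with the Bézout bound: 1 ≤ 2 = deg(f)·deg(g), as expected for curves with no common component (the affine F_7-count falls short of the bound because intersections may lie at infinity, over extension fields, or carry multiplicity).


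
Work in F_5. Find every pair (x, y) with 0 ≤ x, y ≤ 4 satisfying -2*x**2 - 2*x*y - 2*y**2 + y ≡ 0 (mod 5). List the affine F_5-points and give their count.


Affine F_5-points: {(0, 0), (0, 3), (1, 1), (2, 3), (3, 1), (3, 4)}; count = 6.

For each of the 25 pairs (x, y) ∈ F_5², evaluate f(x, y) mod 5. Record the zeros.
  x = 0: [0↦0, 1↦4, 2↦4, 3↦0, 4↦2]  zeros at y ∈ {0, 3}
  x = 1: [0↦3, 1↦0, 2↦3, 3↦2, 4↦2]  zeros at y ∈ {1}
  x = 2: [0↦2, 1↦2, 2↦3, 3↦0, 4↦3]  zeros at y ∈ {3}
  x = 3: [0↦2, 1↦0, 2↦4, 3↦4, 4↦0]  zeros at y ∈ {1, 4}
  x = 4: [0↦3, 1↦4, 2↦1, 3↦4, 4↦3]  zeros at y ∈ ∅
Collecting zeros: affine points = {(0, 0), (0, 3), (1, 1), (2, 3), (3, 1), (3, 4)}.
Total count |C(F_5)_aff| = 6.


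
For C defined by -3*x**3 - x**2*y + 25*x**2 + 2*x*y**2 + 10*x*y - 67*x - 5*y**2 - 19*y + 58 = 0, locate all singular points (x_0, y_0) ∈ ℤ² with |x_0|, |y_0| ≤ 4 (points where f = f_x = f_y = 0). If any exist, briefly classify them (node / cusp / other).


Singular points: {(3, -1)}; classification: node.

Compute partial derivatives:
  f_x = -9*x**2 - 2*x*y + 50*x + 2*y**2 + 10*y - 67.
  f_y = -x**2 + 4*x*y + 10*x - 10*y - 19.
Scan x_0 ∈ {−4, ..., 4}. For each x_0, f_y(x_0, y) is a polynomial in y; find its integer roots y ∈ {−4, ..., 4}, then test f_x and f at those candidates.
  x = -4: f_y(-4, y) = -26*y - 75; no integer root y with |y| ≤ 4.
  x = -3: f_y(-3, y) = -22*y - 58; no integer root y with |y| ≤ 4.
  x = -2: f_y(-2, y) = -18*y - 43; no integer root y with |y| ≤ 4.
  x = -1: f_y(-1, y) = -14*y - 30; no integer root y with |y| ≤ 4.
  x = 0: f_y(0, y) = -10*y - 19; no integer root y with |y| ≤ 4.
  x = 1: f_y(1, y) = -6*y - 10; no integer root y with |y| ≤ 4.
  x = 2: f_y(2, y) = -2*y - 3; no integer root y with |y| ≤ 4.
  x = 3: f_y(3, y) = 2*y + 2; vanishes at y ∈ {-1}. (3, -1): f_x = 0, f = 0 — SINGULAR.
  x = 4: f_y(4, y) = 6*y + 5; no integer root y with |y| ≤ 4.
Only singular point on the grid: (3, -1).
Classify: substitute x = 3 + u, y = -1 + v and expand: f = -3*u**3 - u**2*v - u**2 + 2*u*v**2 + v**2.
No constant or linear terms (consistent with a singular point). Quadratic part: -u**2 + v**2. Cubic part: -3*u**3 - u**2*v + 2*u*v**2.
The quadratic part v**2 - u**2 = (v − u)(v + u) splits into two distinct linear factors, so there are two distinct tangent lines y − -1 = ±(x − 3) — this is a node (ordinary double point).
Classification: node.


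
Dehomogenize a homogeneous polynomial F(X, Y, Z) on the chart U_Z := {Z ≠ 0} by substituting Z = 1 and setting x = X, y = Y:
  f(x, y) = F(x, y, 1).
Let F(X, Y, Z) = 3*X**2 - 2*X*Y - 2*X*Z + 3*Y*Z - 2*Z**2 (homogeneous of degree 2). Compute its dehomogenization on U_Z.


f(x, y) = 3*x**2 - 2*x*y - 2*x + 3*y - 2

On U_Z we set Z = 1. Each monomial c·X^i·Y^j·Z^k in F becomes c·x^i·y^j·1^k = c·x^i·y^j.
Substituting Z = 1: F(X, Y, 1) = 3*x**2 - 2*x*y - 2*x + 3*y - 2.
Note: deg(f) ≤ deg(F) = 2; strict inequality happens when F is divisible by Z (lost terms).


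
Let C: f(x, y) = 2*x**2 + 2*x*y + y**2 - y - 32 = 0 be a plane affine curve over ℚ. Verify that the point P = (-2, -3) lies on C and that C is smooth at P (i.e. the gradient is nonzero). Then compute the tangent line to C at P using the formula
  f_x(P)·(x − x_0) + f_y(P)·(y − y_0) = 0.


Tangent line at P: -14*x - 11*y - 61 = 0.

Step 1: f(-2, -3) = 0, so P lies on C.
Step 2: partial derivatives
  f_x(x, y) = 4*x + 2*y, f_y(x, y) = 2*x + 2*y - 1.
  f_x(P) = -14, f_y(P) = -11 (gradient nonzero, so P is smooth).
Step 3: tangent line at P: -14·(x − -2) + -11·(y − -3) = 0.
Expanding: -14*x - 11*y - 61 = 0.


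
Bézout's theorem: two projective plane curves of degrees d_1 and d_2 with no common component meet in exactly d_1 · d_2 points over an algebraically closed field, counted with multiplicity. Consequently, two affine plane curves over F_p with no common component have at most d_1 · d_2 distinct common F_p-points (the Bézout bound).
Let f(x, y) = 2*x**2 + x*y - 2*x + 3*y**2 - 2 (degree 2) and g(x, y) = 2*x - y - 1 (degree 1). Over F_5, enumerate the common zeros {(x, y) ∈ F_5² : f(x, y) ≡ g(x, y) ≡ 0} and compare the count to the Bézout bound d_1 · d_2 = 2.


Common zeros: {(2, 3), (3, 0)}; count = 2; Bézout bound = 2.

deg(f) = 2, deg(g) = 1, so Bézout bound = 2.
Scan x ∈ F_5. For each x, list the y ∈ F_5 with f(x, y) ≡ 0 and those with g(x, y) ≡ 0 (mod 5); the common zeros in that column are the intersection.
  x = 0: f ≡ 0 at y ∈ {2, 3}; g ≡ 0 at y ∈ {4}; common: ∅.
  x = 1: f ≡ 0 at y ∈ {4}; g ≡ 0 at y ∈ {1}; common: ∅.
  x = 2: f ≡ 0 at y ∈ {3}; g ≡ 0 at y ∈ {3}; common: {3}.
  x = 3: f ≡ 0 at y ∈ {0, 4}; g ≡ 0 at y ∈ {0}; common: {0}.
  x = 4: f ≡ 0 at y ∈ ∅; g ≡ 0 at y ∈ {2}; common: ∅.
Collecting: common zeros = {(2, 3), (3, 0)}, so the count is 2.
Comparison with the Bézout bound: 2 ≤ 2 = deg(f)·deg(g), as expected for curves with no common component (the bound is attained).


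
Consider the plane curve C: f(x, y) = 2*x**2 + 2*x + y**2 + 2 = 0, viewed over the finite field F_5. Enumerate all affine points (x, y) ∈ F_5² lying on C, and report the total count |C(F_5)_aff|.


Affine F_5-points: {(1, 2), (1, 3), (2, 1), (2, 4), (3, 2), (3, 3)}; count = 6.

For each of the 25 pairs (x, y) ∈ F_5², evaluate f(x, y) mod 5. Record the zeros.
  x = 0: [0↦2, 1↦3, 2↦1, 3↦1, 4↦3]  zeros at y ∈ ∅
  x = 1: [0↦1, 1↦2, 2↦0, 3↦0, 4↦2]  zeros at y ∈ {2, 3}
  x = 2: [0↦4, 1↦0, 2↦3, 3↦3, 4↦0]  zeros at y ∈ {1, 4}
  x = 3: [0↦1, 1↦2, 2↦0, 3↦0, 4↦2]  zeros at y ∈ {2, 3}
  x = 4: [0↦2, 1↦3, 2↦1, 3↦1, 4↦3]  zeros at y ∈ ∅
Collecting zeros: affine points = {(1, 2), (1, 3), (2, 1), (2, 4), (3, 2), (3, 3)}.
Total count |C(F_5)_aff| = 6.


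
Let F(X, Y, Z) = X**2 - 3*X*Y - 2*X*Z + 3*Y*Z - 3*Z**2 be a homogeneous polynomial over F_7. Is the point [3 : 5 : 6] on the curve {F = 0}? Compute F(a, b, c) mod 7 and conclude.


F(3,5,6) ≡ 1 (mod 7); P is NOT on the curve.

Evaluate F(3, 5, 6) term-by-term (mod 7).
  X**2 ↦ 1·9·1·1 = 9
  -3*X*Y ↦ -3·3·5·1 = -45
  -2*X*Z ↦ -2·3·1·6 = -36
  3*Y*Z ↦ 3·1·5·6 = 90
  -3*Z**2 ↦ -3·1·1·36 = -108
Sum: F(3, 5, 6) = (9) + (-45) + (-36) + (90) + (-108) = -90.
Reducing mod 7: -90 ≡ 1 (mod 7).
Since F(a, b, c) ≡ 1 ≠ 0 (mod 7), P does NOT lie on the curve.


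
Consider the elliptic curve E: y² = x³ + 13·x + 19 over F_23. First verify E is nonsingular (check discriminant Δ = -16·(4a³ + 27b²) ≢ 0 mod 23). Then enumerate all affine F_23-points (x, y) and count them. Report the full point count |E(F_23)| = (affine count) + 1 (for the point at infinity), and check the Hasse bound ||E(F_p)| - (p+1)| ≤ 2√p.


Affine points = {(3, 4), (3, 19), (5, 5), (5, 18), (7, 4), (7, 19), (13, 4), (13, 19), (14, 1), (14, 22), (15, 1), (15, 22), (17, 1), (17, 22), (18, 6), (18, 17), (19, 8), (19, 15), (21, 10), (21, 13)}; affine count = 20; |E(F_23)| = 21.

Discriminant check: Δ ∝ 4a³ + 27b² = 4·13³ + 27·19² = 4·2197 + 27·361 ≡ 20 (mod 23). Nonzero ⇒ E is nonsingular.
For each x ∈ F_23, compute rhs = x³ + 13·x + 19 mod 23, then count y ∈ F_23 with y² ≡ rhs.
  x = 0: rhs = 19, matching y values: none (0 points).
  x = 1: rhs = 10, matching y values: none (0 points).
  x = 2: rhs = 7, matching y values: none (0 points).
  x = 3: rhs = 16, matching y values: 4, 19 (2 points).
  x = 4: rhs = 20, matching y values: none (0 points).
  x = 5: rhs = 2, matching y values: 5, 18 (2 points).
  x = 6: rhs = 14, matching y values: none (0 points).
  x = 7: rhs = 16, matching y values: 4, 19 (2 points).
  x = 8: rhs = 14, matching y values: none (0 points).
  x = 9: rhs = 14, matching y values: none (0 points).
  x = 10: rhs = 22, matching y values: none (0 points).
  x = 11: rhs = 21, matching y values: none (0 points).
  x = 12: rhs = 17, matching y values: none (0 points).
  x = 13: rhs = 16, matching y values: 4, 19 (2 points).
  x = 14: rhs = 1, matching y values: 1, 22 (2 points).
  x = 15: rhs = 1, matching y values: 1, 22 (2 points).
  x = 16: rhs = 22, matching y values: none (0 points).
  x = 17: rhs = 1, matching y values: 1, 22 (2 points).
  x = 18: rhs = 13, matching y values: 6, 17 (2 points).
  x = 19: rhs = 18, matching y values: 8, 15 (2 points).
  x = 20: rhs = 22, matching y values: none (0 points).
  x = 21: rhs = 8, matching y values: 10, 13 (2 points).
  x = 22: rhs = 5, matching y values: none (0 points).
Total affine count: 20.
Full point count |E(F_23)| = 20 + 1 = 21.
Hasse bound: |21 − (23+1)| = |-3| = 3 ≤ 2√23 ≈ 9.5917 ✓.


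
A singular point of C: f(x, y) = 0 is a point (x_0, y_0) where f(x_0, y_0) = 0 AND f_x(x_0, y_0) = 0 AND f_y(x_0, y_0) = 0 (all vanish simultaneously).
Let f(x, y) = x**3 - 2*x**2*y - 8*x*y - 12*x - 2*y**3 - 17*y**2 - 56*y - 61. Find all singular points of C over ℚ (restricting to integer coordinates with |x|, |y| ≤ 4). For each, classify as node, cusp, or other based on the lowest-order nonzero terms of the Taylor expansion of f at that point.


Singular points: {(-2, -3)}; classification: cusp.

Compute partial derivatives:
  f_x = 3*x**2 - 4*x*y - 8*y - 12.
  f_y = -2*x**2 - 8*x - 6*y**2 - 34*y - 56.
Scan x_0 ∈ {−4, ..., 4}. For each x_0, f_y(x_0, y) is a polynomial in y; find its integer roots y ∈ {−4, ..., 4}, then test f_x and f at those candidates.
  x = -4: f_y(-4, y) = -6*y**2 - 34*y - 56; no integer root y with |y| ≤ 4.
  x = -3: f_y(-3, y) = -6*y**2 - 34*y - 50; no integer root y with |y| ≤ 4.
  x = -2: f_y(-2, y) = -6*y**2 - 34*y - 48; vanishes at y ∈ {-3}. (-2, -3): f_x = 0, f = 0 — SINGULAR.
  x = -1: f_y(-1, y) = -6*y**2 - 34*y - 50; no integer root y with |y| ≤ 4.
  x = 0: f_y(0, y) = -6*y**2 - 34*y - 56; no integer root y with |y| ≤ 4.
  x = 1: f_y(1, y) = -6*y**2 - 34*y - 66; no integer root y with |y| ≤ 4.
  x = 2: f_y(2, y) = -6*y**2 - 34*y - 80; no integer root y with |y| ≤ 4.
  x = 3: f_y(3, y) = -6*y**2 - 34*y - 98; no integer root y with |y| ≤ 4.
  x = 4: f_y(4, y) = -6*y**2 - 34*y - 120; no integer root y with |y| ≤ 4.
Only singular point on the grid: (-2, -3).
Classify: substitute x = -2 + u, y = -3 + v and expand: f = u**3 - 2*u**2*v - 2*v**3 + v**2.
No constant or linear terms (consistent with a singular point). Quadratic part: v**2. Cubic part: u**3 - 2*u**2*v - 2*v**3.
The quadratic part v**2 is a perfect square, so there is a single (double) tangent line v = 0, i.e. y = -3. Restricting the cubic part to that line (v = 0) leaves u**3 ≠ 0, so f is not divisible by v and the branch is v² ≈ -u**3 to lowest order — this is a cusp.
Classification: cusp.


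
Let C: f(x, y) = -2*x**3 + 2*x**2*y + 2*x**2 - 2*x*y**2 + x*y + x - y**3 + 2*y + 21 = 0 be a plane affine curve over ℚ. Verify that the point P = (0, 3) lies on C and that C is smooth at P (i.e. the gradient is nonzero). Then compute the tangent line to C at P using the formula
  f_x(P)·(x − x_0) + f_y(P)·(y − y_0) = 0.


Tangent line at P: -14*x - 25*y + 75 = 0.

Step 1: f(0, 3) = 0, so P lies on C.
Step 2: partial derivatives
  f_x(x, y) = -6*x**2 + 4*x*y + 4*x - 2*y**2 + y + 1, f_y(x, y) = 2*x**2 - 4*x*y + x - 3*y**2 + 2.
  f_x(P) = -14, f_y(P) = -25 (gradient nonzero, so P is smooth).
Step 3: tangent line at P: -14·(x − 0) + -25·(y − 3) = 0.
Expanding: -14*x - 25*y + 75 = 0.


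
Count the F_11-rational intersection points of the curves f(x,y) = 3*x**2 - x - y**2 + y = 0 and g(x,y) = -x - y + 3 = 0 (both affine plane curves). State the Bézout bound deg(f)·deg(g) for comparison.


Common zeros: {(1, 2), (8, 6)}; count = 2; Bézout bound = 2.

deg(f) = 2, deg(g) = 1, so Bézout bound = 2.
Scan x ∈ F_11. For each x, list the y ∈ F_11 with f(x, y) ≡ 0 and those with g(x, y) ≡ 0 (mod 11); the common zeros in that column are the intersection.
  x = 0: f ≡ 0 at y ∈ {0, 1}; g ≡ 0 at y ∈ {3}; common: ∅.
  x = 1: f ≡ 0 at y ∈ {2, 10}; g ≡ 0 at y ∈ {2}; common: {2}.
  x = 2: f ≡ 0 at y ∈ ∅; g ≡ 0 at y ∈ {1}; common: ∅.
  x = 3: f ≡ 0 at y ∈ {2, 10}; g ≡ 0 at y ∈ {0}; common: ∅.
  x = 4: f ≡ 0 at y ∈ {0, 1}; g ≡ 0 at y ∈ {10}; common: ∅.
  x = 5: f ≡ 0 at y ∈ ∅; g ≡ 0 at y ∈ {9}; common: ∅.
  x = 6: f ≡ 0 at y ∈ ∅; g ≡ 0 at y ∈ {8}; common: ∅.
  x = 7: f ≡ 0 at y ∈ {6}; g ≡ 0 at y ∈ {7}; common: ∅.
  x = 8: f ≡ 0 at y ∈ {6}; g ≡ 0 at y ∈ {6}; common: {6}.
  x = 9: f ≡ 0 at y ∈ ∅; g ≡ 0 at y ∈ {5}; common: ∅.
  x = 10: f ≡ 0 at y ∈ ∅; g ≡ 0 at y ∈ {4}; common: ∅.
Collecting: common zeros = {(1, 2), (8, 6)}, so the count is 2.
Comparison with the Bézout bound: 2 ≤ 2 = deg(f)·deg(g), as expected for curves with no common component (the bound is attained).


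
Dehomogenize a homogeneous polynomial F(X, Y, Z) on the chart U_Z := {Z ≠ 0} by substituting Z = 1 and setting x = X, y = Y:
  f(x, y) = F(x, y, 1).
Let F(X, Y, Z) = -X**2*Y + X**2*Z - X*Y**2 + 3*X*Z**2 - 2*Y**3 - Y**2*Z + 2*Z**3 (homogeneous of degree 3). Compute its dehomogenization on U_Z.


f(x, y) = -x**2*y + x**2 - x*y**2 + 3*x - 2*y**3 - y**2 + 2

On U_Z we set Z = 1. Each monomial c·X^i·Y^j·Z^k in F becomes c·x^i·y^j·1^k = c·x^i·y^j.
Substituting Z = 1: F(X, Y, 1) = -x**2*y + x**2 - x*y**2 + 3*x - 2*y**3 - y**2 + 2.
Note: deg(f) ≤ deg(F) = 3; strict inequality happens when F is divisible by Z (lost terms).


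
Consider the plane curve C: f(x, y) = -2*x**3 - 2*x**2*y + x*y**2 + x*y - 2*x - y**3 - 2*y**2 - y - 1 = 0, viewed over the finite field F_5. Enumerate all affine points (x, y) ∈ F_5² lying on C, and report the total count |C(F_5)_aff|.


Affine F_5-points: {(0, 1), (1, 0), (4, 1), (4, 2), (4, 4)}; count = 5.

For each of the 25 pairs (x, y) ∈ F_5², evaluate f(x, y) mod 5. Record the zeros.
  x = 0: [0↦4, 1↦0, 2↦1, 3↦1, 4↦4]  zeros at y ∈ {1}
  x = 1: [0↦0, 1↦1, 2↦4, 3↦3, 4↦2]  zeros at y ∈ {0}
  x = 2: [0↦4, 1↦1, 2↦2, 3↦1, 4↦2]  zeros at y ∈ ∅
  x = 3: [0↦4, 1↦3, 2↦3, 3↦3, 4↦2]  zeros at y ∈ ∅
  x = 4: [0↦3, 1↦0, 2↦0, 3↦2, 4↦0]  zeros at y ∈ {1, 2, 4}
Collecting zeros: affine points = {(0, 1), (1, 0), (4, 1), (4, 2), (4, 4)}.
Total count |C(F_5)_aff| = 5.


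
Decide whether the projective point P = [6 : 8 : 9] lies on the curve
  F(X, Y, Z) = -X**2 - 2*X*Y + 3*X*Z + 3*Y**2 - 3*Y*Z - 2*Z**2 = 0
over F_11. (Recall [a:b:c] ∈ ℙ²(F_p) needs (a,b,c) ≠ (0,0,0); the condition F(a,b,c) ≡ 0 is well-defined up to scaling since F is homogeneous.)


F(6,8,9) ≡ 9 (mod 11); P is NOT on the curve.

Evaluate F(6, 8, 9) term-by-term (mod 11).
  -X**2 ↦ -1·36·1·1 = -36
  -2*X*Y ↦ -2·6·8·1 = -96
  3*X*Z ↦ 3·6·1·9 = 162
  3*Y**2 ↦ 3·1·64·1 = 192
  -3*Y*Z ↦ -3·1·8·9 = -216
  -2*Z**2 ↦ -2·1·1·81 = -162
Sum: F(6, 8, 9) = (-36) + (-96) + (162) + (192) + (-216) + (-162) = -156.
Reducing mod 11: -156 ≡ 9 (mod 11).
Since F(a, b, c) ≡ 9 ≠ 0 (mod 11), P does NOT lie on the curve.


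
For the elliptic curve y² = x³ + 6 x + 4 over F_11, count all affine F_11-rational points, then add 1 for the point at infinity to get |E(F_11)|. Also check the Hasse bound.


Affine points = {(0, 2), (0, 9), (1, 0), (3, 4), (3, 7), (4, 2), (4, 9), (5, 4), (5, 7), (6, 5), (6, 6), (7, 2), (7, 9), (8, 5), (8, 6)}; affine count = 15; |E(F_11)| = 16.

Discriminant check: Δ ∝ 4a³ + 27b² = 4·6³ + 27·4² = 4·216 + 27·16 ≡ 9 (mod 11). Nonzero ⇒ E is nonsingular.
For each x ∈ F_11, compute rhs = x³ + 6·x + 4 mod 11, then count y ∈ F_11 with y² ≡ rhs.
  x = 0: rhs = 4, matching y values: 2, 9 (2 points).
  x = 1: rhs = 0, matching y values: 0 (1 points).
  x = 2: rhs = 2, matching y values: none (0 points).
  x = 3: rhs = 5, matching y values: 4, 7 (2 points).
  x = 4: rhs = 4, matching y values: 2, 9 (2 points).
  x = 5: rhs = 5, matching y values: 4, 7 (2 points).
  x = 6: rhs = 3, matching y values: 5, 6 (2 points).
  x = 7: rhs = 4, matching y values: 2, 9 (2 points).
  x = 8: rhs = 3, matching y values: 5, 6 (2 points).
  x = 9: rhs = 6, matching y values: none (0 points).
  x = 10: rhs = 8, matching y values: none (0 points).
Total affine count: 15.
Full point count |E(F_11)| = 15 + 1 = 16.
Hasse bound: |16 − (11+1)| = |4| = 4 ≤ 2√11 ≈ 6.6332 ✓.
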